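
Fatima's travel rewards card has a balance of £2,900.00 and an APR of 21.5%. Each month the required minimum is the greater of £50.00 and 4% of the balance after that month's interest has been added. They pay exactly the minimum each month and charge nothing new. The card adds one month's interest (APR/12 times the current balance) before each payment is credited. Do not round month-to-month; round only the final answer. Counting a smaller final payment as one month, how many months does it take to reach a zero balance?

70 months

Monthly rate r = 21.5%/12 = 1.79167% = 0.0179167.
While 4% of the post-interest balance exceeds £50.00, each month B ← (B·(1+r))·(1 − 0.04), i.e. B shrinks by the factor (1+r)·0.96 = 0.9772.
This holds for months 1–38. Entering month 39 the balance is £1,207.17; 4% of the post-interest balance is now below £50.00, so the flat £50.00 minimum applies from here.
From month 39 a fixed £50.00 at rate r clears £1,207.17 in 32 more payments. Total: 38 + 32 = 70 months.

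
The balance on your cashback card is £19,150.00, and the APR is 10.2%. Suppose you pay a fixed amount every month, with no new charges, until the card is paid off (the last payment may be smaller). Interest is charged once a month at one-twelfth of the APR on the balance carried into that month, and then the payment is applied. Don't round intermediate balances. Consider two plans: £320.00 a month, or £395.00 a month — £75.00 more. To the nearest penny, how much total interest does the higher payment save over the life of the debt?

£2,077.95

Monthly rate r = 10.2%/12 = 0.85% = 0.0085.
At £320.00/mo: n = ⌈−ln(1 − rB₀/P)/ln(1+r)⌉ = 84 payments (last £307.22); total interest = total paid − £19,150.00 = £7,717.22.
At £395.00/mo: 63 payments (last £299.27); total interest £5,639.27.
Interest saved = £7,717.22 − £5,639.27 = £2,077.95.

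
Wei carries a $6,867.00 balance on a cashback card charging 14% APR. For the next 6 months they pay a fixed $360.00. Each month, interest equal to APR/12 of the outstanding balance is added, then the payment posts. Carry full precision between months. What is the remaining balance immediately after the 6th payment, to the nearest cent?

Monthly rate r = 14%/12 = 1.16667% = 0.0116667.
Each month: B ← B·(1+r) − $360.00.
Month 1: interest $80.12; balance after payment $6,587.11.
Month 2: interest $76.85; balance after payment $6,303.96.
Month 3: interest $73.55; balance after payment $6,017.51.
Month 4: interest $70.20; balance after payment $5,727.72.
Month 5: interest $66.82; balance after payment $5,434.54.
Month 6: interest $63.40; balance after payment $5,137.94.

$5,137.94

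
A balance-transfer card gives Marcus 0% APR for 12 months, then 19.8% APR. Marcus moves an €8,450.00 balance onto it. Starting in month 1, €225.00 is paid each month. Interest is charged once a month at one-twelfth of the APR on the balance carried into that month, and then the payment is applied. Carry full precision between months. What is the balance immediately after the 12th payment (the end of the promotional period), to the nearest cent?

Promo months 1–12 at r₀ = 0%/12 = 0; months 13+ at r₁ = 19.8%/12 = 0.0165.
After month 12 (no interest yet): B = €8,450.00 − 12·€225.00 = €5,750.00.

€5,750.00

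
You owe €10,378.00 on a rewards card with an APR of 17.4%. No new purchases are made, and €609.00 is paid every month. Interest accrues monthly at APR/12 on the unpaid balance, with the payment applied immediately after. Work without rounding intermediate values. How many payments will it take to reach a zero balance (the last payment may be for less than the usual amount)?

Monthly rate r = 17.4%/12 = 1.45% = 0.0145.
Recurrence: B ← B·(1+r) − €609.00.
Month 1: interest €150.48; balance after payment €9,919.48.
Month 2: interest €143.83; balance after payment €9,454.31.
Closed form: n = −ln(1 − rB₀/P)/ln(1+r) = −ln(0.7529)/ln(1.0145) ≈ 19.715, so the balance reaches zero during payment 20.

20 payments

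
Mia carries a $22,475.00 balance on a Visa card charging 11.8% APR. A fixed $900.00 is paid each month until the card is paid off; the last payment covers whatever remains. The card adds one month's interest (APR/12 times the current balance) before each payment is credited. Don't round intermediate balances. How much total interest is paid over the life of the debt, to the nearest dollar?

Monthly rate r = 11.8%/12 = 0.983333% = 0.00983333.
Payoff takes n = ⌈−ln(1 − rB₀/P)/ln(1+r)⌉ = ⌈28.796⌉ = 29 payments; the last is $717.32.
Total paid = 28·$900.00 + $717.32 = $25,917.32.
Total interest = total paid − principal = $25,917.32 − $22,475.00 = $3,442.32.

$3,442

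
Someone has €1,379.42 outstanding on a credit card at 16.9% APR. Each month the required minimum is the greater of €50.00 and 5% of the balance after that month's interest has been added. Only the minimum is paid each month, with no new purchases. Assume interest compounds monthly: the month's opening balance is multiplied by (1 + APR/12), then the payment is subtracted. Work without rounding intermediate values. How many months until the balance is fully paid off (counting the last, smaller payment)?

Monthly rate r = 16.9%/12 = 1.40833% = 0.0140833.
While 5% of the post-interest balance exceeds €50.00, each month B ← (B·(1+r))·(1 − 0.05), i.e. B shrinks by the factor (1+r)·0.95 = 0.96338.
This holds for months 1–9. Entering month 10 the balance is €985.99; 5% of the post-interest balance is now below €50.00, so the flat €50.00 minimum applies from here.
From month 10 a fixed €50.00 at rate r clears €985.99 in 24 more payments. Total: 9 + 24 = 33 months.

33 months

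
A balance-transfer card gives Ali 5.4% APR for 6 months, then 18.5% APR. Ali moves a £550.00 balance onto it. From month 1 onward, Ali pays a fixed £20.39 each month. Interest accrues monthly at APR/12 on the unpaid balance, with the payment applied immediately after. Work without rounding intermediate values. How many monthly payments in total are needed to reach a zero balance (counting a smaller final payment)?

33 payments

Promo months 1–6 at r₀ = 5.4%/12 = 0.0045; months 7+ at r₁ = 18.5%/12 = 0.0154167.
After month 6: iterate B ← B·(1+r₀) − £20.39 for 6 months → £441.29.
Then at r₁ with £20.39/mo: n₂ = −ln(1 − r₁·B/P)/ln(1+r₁) ≈ 26.53 → 27 more payments.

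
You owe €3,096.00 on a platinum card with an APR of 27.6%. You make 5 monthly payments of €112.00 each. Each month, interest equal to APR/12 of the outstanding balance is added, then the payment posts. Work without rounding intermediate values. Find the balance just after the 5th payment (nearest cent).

€2,882.44

Monthly rate r = 27.6%/12 = 2.3% = 0.023.
Each month: B ← B·(1+r) − €112.00.
Month 1: interest €71.21; balance after payment €3,055.21.
Month 2: interest €70.27; balance after payment €3,013.48.
Month 3: interest €69.31; balance after payment €2,970.79.
Month 4: interest €68.33; balance after payment €2,927.12.
Month 5: interest €67.32; balance after payment €2,882.44.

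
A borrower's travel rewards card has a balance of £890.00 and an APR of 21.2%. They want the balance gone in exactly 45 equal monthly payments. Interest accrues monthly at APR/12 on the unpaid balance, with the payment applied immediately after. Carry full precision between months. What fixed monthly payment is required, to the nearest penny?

Monthly rate r = 21.2%/12 = 1.76667% = 0.0176667.
Level-payment amortization: P = B₀·r / (1 − (1+r)^(−n)) = 890.00·0.0176667 / (1 − 1.01767^(−45)).
Denominator 1 − (1+r)^(−45) = 0.545273495.
P = 15.7233 / 0.545273495 ≈ 28.84.

£28.84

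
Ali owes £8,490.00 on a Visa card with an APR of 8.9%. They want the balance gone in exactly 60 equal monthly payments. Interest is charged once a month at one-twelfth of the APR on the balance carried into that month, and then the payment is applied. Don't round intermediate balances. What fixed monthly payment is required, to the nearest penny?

£175.83

Monthly rate r = 8.9%/12 = 0.741667% = 0.00741667.
Level-payment amortization: P = B₀·r / (1 − (1+r)^(−n)) = 8490.00·0.00741667 / (1 − 1.00742^(−60)).
Denominator 1 − (1+r)^(−60) = 0.358122566.
P = 62.9675 / 0.358122566 ≈ 175.83.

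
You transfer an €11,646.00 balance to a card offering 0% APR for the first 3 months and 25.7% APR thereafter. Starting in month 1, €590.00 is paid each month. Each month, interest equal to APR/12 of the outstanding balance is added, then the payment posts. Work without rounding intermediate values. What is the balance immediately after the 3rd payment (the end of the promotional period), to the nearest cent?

€9,876.00

Promo months 1–3 at r₀ = 0%/12 = 0; months 4+ at r₁ = 25.7%/12 = 0.0214167.
After month 3 (no interest yet): B = €11,646.00 − 3·€590.00 = €9,876.00.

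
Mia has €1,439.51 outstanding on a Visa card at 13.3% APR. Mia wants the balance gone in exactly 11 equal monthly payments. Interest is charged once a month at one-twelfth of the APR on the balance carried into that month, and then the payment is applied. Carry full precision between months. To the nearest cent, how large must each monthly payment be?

€139.73

Monthly rate r = 13.3%/12 = 1.10833% = 0.0110833.
Level-payment amortization: P = B₀·r / (1 − (1+r)^(−n)) = 1439.51·0.0110833 / (1 − 1.01108^(−11)).
Denominator 1 − (1+r)^(−11) = 0.114183974.
P = 15.9546 / 0.114183974 ≈ 139.73.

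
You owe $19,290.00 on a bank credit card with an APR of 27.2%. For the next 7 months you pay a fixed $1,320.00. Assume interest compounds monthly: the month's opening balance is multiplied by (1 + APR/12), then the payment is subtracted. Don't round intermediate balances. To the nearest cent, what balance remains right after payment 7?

Monthly rate r = 27.2%/12 = 2.26667% = 0.0226667.
Each month: B ← B·(1+r) − $1,320.00.
Month 1: interest $437.24; balance after payment $18,407.24.
Month 2: interest $417.23; balance after payment $17,504.47.
Month 3: interest $396.77; balance after payment $16,581.24.
Month 4: interest $375.84; balance after payment $15,637.08.
Month 5: interest $354.44; balance after payment $14,671.52.
Month 6: interest $332.55; balance after payment $13,684.08.
Month 7: interest $310.17; balance after payment $12,674.25.

$12,674.25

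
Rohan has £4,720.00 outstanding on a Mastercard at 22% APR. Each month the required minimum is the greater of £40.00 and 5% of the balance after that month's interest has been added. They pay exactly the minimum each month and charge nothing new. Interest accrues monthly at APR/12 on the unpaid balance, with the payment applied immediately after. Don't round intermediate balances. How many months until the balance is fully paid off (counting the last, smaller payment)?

79 months

Monthly rate r = 22%/12 = 1.83333% = 0.0183333.
While 5% of the post-interest balance exceeds £40.00, each month B ← (B·(1+r))·(1 − 0.05), i.e. B shrinks by the factor (1+r)·0.95 = 0.96742.
This holds for months 1–55. Entering month 56 the balance is £763.29; 5% of the post-interest balance is now below £40.00, so the flat £40.00 minimum applies from here.
From month 56 a fixed £40.00 at rate r clears £763.29 in 24 more payments. Total: 55 + 24 = 79 months.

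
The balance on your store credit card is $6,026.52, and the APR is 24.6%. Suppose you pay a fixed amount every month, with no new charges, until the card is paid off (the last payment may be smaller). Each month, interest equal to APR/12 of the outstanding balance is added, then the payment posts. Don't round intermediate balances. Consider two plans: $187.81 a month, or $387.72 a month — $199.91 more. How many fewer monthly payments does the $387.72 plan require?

34 fewer payments

Monthly rate r = 24.6%/12 = 2.05% = 0.0205.
At $187.81/mo: n = ⌈−ln(1 − rB₀/P)/ln(1+r)⌉ = 53 payments (last $159.20); total interest = total paid − $6,026.52 = $3,898.80.
At $387.72/mo: 19 payments (last $351.85); total interest $1,304.29.
Payments saved = 53 − 19 = 34.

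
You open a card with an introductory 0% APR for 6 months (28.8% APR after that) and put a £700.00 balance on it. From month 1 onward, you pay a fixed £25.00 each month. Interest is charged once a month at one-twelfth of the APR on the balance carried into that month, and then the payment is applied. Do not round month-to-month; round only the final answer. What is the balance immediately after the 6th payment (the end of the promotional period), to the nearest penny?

Promo months 1–6 at r₀ = 0%/12 = 0; months 7+ at r₁ = 28.8%/12 = 0.024.
After month 6 (no interest yet): B = £700.00 − 6·£25.00 = £550.00.

£550.00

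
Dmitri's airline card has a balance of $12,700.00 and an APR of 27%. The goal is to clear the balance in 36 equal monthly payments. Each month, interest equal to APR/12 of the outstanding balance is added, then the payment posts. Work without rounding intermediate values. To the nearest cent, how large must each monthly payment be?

$518.48

Monthly rate r = 27%/12 = 2.25% = 0.0225.
Level-payment amortization: P = B₀·r / (1 − (1+r)^(−n)) = 12700.00·0.0225 / (1 − 1.0225^(−36)).
Denominator 1 − (1+r)^(−36) = 0.55112998.
P = 285.75 / 0.55112998 ≈ 518.48.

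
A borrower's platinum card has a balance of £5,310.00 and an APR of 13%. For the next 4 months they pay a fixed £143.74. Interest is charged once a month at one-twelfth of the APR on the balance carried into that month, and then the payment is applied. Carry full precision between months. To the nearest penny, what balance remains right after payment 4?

Monthly rate r = 13%/12 = 1.08333% = 0.0108333.
Each month: B ← B·(1+r) − £143.74.
Month 1: interest £57.52; balance after payment £5,223.78.
Month 2: interest £56.59; balance after payment £5,136.64.
Month 3: interest £55.65; balance after payment £5,048.54.
Month 4: interest £54.69; balance after payment £4,959.50.

£4,959.50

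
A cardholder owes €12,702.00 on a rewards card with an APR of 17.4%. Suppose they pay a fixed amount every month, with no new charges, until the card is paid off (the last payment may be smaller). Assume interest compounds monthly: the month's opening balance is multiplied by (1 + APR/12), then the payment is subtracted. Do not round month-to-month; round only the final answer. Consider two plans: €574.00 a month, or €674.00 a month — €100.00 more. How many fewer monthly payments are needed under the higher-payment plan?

4 fewer payments

Monthly rate r = 17.4%/12 = 1.45% = 0.0145.
At €574.00/mo: n = ⌈−ln(1 − rB₀/P)/ln(1+r)⌉ = 27 payments (last €504.78); total interest = total paid − €12,702.00 = €2,726.78.
At €674.00/mo: 23 payments (last €116.84); total interest €2,242.84.
Payments saved = 27 − 23 = 4.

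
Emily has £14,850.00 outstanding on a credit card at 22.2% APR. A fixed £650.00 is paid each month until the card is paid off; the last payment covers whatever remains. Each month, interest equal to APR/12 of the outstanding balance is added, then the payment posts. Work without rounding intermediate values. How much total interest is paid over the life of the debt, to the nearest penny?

£4,628.37

Monthly rate r = 22.2%/12 = 1.85% = 0.0185.
Payoff takes n = ⌈−ln(1 − rB₀/P)/ln(1+r)⌉ = ⌈29.966⌉ = 30 payments; the last is £628.37.
Total paid = 29·£650.00 + £628.37 = £19,478.37.
Total interest = total paid − principal = £19,478.37 − £14,850.00 = £4,628.37.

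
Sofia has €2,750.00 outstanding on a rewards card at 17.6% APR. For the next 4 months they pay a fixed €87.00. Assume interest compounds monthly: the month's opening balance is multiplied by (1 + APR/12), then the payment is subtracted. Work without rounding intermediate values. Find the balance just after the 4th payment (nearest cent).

€2,559.19

Monthly rate r = 17.6%/12 = 1.46667% = 0.0146667.
Each month: B ← B·(1+r) − €87.00.
Month 1: interest €40.33; balance after payment €2,703.33.
Month 2: interest €39.65; balance after payment €2,655.98.
Month 3: interest €38.95; balance after payment €2,607.94.
Month 4: interest €38.25; balance after payment €2,559.19.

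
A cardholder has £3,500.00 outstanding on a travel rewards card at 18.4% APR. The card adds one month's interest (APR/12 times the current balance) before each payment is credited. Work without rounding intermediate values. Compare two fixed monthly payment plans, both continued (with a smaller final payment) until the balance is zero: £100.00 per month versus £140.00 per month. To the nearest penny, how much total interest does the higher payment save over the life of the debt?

Monthly rate r = 18.4%/12 = 1.53333% = 0.0153333.
At £100.00/mo: n = ⌈−ln(1 − rB₀/P)/ln(1+r)⌉ = 51 payments (last £55.79); total interest = total paid − £3,500.00 = £1,555.79.
At £140.00/mo: 32 payments (last £107.84); total interest £947.84.
Interest saved = £1,555.79 − £947.84 = £607.95.

£607.95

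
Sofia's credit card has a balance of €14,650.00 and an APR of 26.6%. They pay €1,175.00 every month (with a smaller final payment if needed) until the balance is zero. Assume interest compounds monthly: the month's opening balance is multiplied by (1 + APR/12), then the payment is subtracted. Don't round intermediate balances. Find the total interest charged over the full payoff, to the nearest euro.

Monthly rate r = 26.6%/12 = 2.21667% = 0.0221667.
Payoff takes n = ⌈−ln(1 − rB₀/P)/ln(1+r)⌉ = ⌈14.754⌉ = 15 payments; the last is €888.78.
Total paid = 14·€1,175.00 + €888.78 = €17,338.78.
Total interest = total paid − principal = €17,338.78 − €14,650.00 = €2,688.78.

€2,689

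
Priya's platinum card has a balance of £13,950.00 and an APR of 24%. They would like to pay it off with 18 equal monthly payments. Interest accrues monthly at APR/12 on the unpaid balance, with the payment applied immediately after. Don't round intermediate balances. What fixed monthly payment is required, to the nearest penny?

£930.49

Monthly rate r = 24%/12 = 2% = 0.02.
Level-payment amortization: P = B₀·r / (1 − (1+r)^(−n)) = 13950.00·0.02 / (1 − 1.02^(−18)).
Denominator 1 − (1+r)^(−18) = 0.299840625.
P = 279 / 0.299840625 ≈ 930.49.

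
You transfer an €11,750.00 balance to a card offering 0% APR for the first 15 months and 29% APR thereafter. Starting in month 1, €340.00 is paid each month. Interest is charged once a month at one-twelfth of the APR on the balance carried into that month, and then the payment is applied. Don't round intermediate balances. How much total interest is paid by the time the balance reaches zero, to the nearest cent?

Promo months 1–15 at r₀ = 0%/12 = 0; months 16+ at r₁ = 29%/12 = 0.0241667.
After month 15 (no interest yet): B = €11,750.00 − 15·€340.00 = €6,650.00.
Then at r₁ with €340.00/mo: n₂ = −ln(1 − r₁·B/P)/ln(1+r₁) ≈ 26.80 → 27 more payments.
Total paid = 41·€340.00 + €272.18 = €14,212.18; interest = €14,212.18 − €11,750.00 = €2,462.18.

€2,462.18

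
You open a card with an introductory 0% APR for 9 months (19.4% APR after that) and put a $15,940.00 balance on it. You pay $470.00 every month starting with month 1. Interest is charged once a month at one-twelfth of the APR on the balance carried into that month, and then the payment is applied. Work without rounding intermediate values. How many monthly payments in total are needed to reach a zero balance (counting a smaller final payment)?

42 payments

Promo months 1–9 at r₀ = 0%/12 = 0; months 10+ at r₁ = 19.4%/12 = 0.0161667.
After month 9 (no interest yet): B = $15,940.00 − 9·$470.00 = $11,710.00.
Then at r₁ with $470.00/mo: n₂ = −ln(1 − r₁·B/P)/ln(1+r₁) ≈ 32.14 → 33 more payments.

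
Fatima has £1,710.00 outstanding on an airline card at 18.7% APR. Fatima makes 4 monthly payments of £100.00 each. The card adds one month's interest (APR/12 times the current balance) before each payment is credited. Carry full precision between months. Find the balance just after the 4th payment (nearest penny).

Monthly rate r = 18.7%/12 = 1.55833% = 0.0155833.
Each month: B ← B·(1+r) − £100.00.
Month 1: interest £26.65; balance after payment £1,636.65.
Month 2: interest £25.50; balance after payment £1,562.15.
Month 3: interest £24.34; balance after payment £1,486.50.
Month 4: interest £23.16; balance after payment £1,409.66.

£1,409.66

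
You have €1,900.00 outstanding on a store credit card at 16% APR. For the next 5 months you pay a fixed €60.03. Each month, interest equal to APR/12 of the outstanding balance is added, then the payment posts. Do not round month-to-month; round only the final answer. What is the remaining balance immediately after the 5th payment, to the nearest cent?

€1,721.83

Monthly rate r = 16%/12 = 1.33333% = 0.0133333.
Each month: B ← B·(1+r) − €60.03.
Month 1: interest €25.33; balance after payment €1,865.30.
Month 2: interest €24.87; balance after payment €1,830.14.
Month 3: interest €24.40; balance after payment €1,794.52.
Month 4: interest €23.93; balance after payment €1,758.41.
Month 5: interest €23.45; balance after payment €1,721.83.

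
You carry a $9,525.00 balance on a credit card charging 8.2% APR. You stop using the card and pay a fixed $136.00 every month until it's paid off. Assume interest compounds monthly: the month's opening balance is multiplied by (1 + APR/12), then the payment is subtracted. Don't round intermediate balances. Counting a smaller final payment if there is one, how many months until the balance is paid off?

96 payments

Monthly rate r = 8.2%/12 = 0.683333% = 0.00683333.
Recurrence: B ← B·(1+r) − $136.00.
Month 1: interest $65.09; balance after payment $9,454.09.
Month 2: interest $64.60; balance after payment $9,382.69.
Closed form: n = −ln(1 − rB₀/P)/ln(1+r) = −ln(0.52142)/ln(1.00683) ≈ 95.624, so the balance reaches zero during payment 96.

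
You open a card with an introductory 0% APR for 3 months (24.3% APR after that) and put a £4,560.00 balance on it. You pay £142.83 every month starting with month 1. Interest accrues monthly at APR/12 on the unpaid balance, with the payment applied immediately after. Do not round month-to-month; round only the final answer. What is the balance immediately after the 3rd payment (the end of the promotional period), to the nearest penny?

Promo months 1–3 at r₀ = 0%/12 = 0; months 4+ at r₁ = 24.3%/12 = 0.02025.
After month 3 (no interest yet): B = £4,560.00 − 3·£142.83 = £4,131.51.

£4,131.51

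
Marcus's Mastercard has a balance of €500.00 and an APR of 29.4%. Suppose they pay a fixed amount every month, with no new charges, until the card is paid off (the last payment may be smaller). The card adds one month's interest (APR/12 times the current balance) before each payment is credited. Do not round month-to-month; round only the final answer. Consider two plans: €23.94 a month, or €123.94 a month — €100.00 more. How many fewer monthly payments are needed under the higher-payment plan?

Monthly rate r = 29.4%/12 = 2.45% = 0.0245.
At €23.94/mo: n = ⌈−ln(1 − rB₀/P)/ln(1+r)⌉ = 30 payments (last €14.79); total interest = total paid − €500.00 = €209.05.
At €123.94/mo: 5 payments (last €37.45); total interest €33.21.
Payments saved = 30 − 5 = 25.

25 fewer payments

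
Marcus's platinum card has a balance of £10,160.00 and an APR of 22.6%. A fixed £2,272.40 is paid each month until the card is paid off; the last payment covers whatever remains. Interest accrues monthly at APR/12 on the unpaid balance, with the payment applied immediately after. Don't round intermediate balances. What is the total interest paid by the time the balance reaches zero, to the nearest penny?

Monthly rate r = 22.6%/12 = 1.88333% = 0.0188333.
Payoff takes n = ⌈−ln(1 − rB₀/P)/ln(1+r)⌉ = ⌈4.714⌉ = 5 payments; the last is £1,627.75.
Total paid = 4·£2,272.40 + £1,627.75 = £10,717.35.
Total interest = total paid − principal = £10,717.35 − £10,160.00 = £557.35.

£557.35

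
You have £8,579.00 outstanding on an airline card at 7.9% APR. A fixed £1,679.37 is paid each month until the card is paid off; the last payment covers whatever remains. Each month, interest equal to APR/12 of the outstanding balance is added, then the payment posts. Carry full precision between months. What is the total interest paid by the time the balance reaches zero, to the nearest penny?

Monthly rate r = 7.9%/12 = 0.658333% = 0.00658333.
Payoff takes n = ⌈−ln(1 − rB₀/P)/ln(1+r)⌉ = ⌈5.213⌉ = 6 payments; the last is £359.35.
Total paid = 5·£1,679.37 + £359.35 = £8,756.20.
Total interest = total paid − principal = £8,756.20 − £8,579.00 = £177.20.

£177.20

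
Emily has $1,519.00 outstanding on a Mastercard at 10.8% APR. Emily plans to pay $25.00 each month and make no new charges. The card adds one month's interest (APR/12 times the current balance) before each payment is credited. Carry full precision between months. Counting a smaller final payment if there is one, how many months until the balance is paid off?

89 months

Monthly rate r = 10.8%/12 = 0.9% = 0.009.
Recurrence: B ← B·(1+r) − $25.00.
Month 1: interest $13.67; balance after payment $1,507.67.
Month 2: interest $13.57; balance after payment $1,496.24.
Closed form: n = −ln(1 − rB₀/P)/ln(1+r) = −ln(0.45316)/ln(1.009) ≈ 88.341, so the balance reaches zero during payment 89.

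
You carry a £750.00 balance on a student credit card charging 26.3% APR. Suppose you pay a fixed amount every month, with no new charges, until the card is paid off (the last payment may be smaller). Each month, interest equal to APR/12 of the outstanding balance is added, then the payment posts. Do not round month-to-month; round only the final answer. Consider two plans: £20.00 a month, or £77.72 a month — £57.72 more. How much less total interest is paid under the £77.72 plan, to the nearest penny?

£739.77

Monthly rate r = 26.3%/12 = 2.19167% = 0.0219167.
At £20.00/mo: n = ⌈−ln(1 − rB₀/P)/ln(1+r)⌉ = 80 payments (last £11.63); total interest = total paid − £750.00 = £841.63.
At £77.72/mo: 11 payments (last £74.66); total interest £101.86.
Interest saved = £841.63 − £101.86 = £739.77.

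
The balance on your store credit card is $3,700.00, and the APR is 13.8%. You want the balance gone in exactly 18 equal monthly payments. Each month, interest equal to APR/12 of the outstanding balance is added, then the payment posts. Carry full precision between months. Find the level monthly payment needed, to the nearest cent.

$228.74

Monthly rate r = 13.8%/12 = 1.15% = 0.0115.
Level-payment amortization: P = B₀·r / (1 − (1+r)^(−n)) = 3700.00·0.0115 / (1 − 1.0115^(−18)).
Denominator 1 − (1+r)^(−18) = 0.186019442.
P = 42.55 / 0.186019442 ≈ 228.74.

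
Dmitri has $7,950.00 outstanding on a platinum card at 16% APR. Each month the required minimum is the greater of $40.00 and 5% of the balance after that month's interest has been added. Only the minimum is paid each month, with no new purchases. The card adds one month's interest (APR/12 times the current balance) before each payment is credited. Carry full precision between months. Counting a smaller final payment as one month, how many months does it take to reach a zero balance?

Monthly rate r = 16%/12 = 1.33333% = 0.0133333.
While 5% of the post-interest balance exceeds $40.00, each month B ← (B·(1+r))·(1 − 0.05), i.e. B shrinks by the factor (1+r)·0.95 = 0.96267.
This holds for months 1–61. Entering month 62 the balance is $780.55; 5% of the post-interest balance is now below $40.00, so the flat $40.00 minimum applies from here.
From month 62 a fixed $40.00 at rate r clears $780.55 in 23 more payments. Total: 61 + 23 = 84 months.

84 months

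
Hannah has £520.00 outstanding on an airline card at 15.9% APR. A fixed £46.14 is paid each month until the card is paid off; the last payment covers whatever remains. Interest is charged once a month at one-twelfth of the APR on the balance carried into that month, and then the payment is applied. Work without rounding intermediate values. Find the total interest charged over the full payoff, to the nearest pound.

£47

Monthly rate r = 15.9%/12 = 1.325% = 0.01325.
Payoff takes n = ⌈−ln(1 − rB₀/P)/ln(1+r)⌉ = ⌈12.287⌉ = 13 payments; the last is £13.29.
Total paid = 12·£46.14 + £13.29 = £566.97.
Total interest = total paid − principal = £566.97 − £520.00 = £46.97.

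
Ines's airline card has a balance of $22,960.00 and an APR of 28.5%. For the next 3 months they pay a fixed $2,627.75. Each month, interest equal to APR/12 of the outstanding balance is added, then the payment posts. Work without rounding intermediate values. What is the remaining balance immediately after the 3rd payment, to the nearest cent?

Monthly rate r = 28.5%/12 = 2.375% = 0.02375.
Each month: B ← B·(1+r) − $2,627.75.
Month 1: interest $545.30; balance after payment $20,877.55.
Month 2: interest $495.84; balance after payment $18,745.64.
Month 3: interest $445.21; balance after payment $16,563.10.

$16,563.10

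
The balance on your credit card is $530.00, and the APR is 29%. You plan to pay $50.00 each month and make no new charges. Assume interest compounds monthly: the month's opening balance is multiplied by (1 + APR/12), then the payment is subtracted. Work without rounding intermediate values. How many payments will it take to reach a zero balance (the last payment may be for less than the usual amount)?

Monthly rate r = 29%/12 = 2.41667% = 0.0241667.
Recurrence: B ← B·(1+r) − $50.00.
Month 1: interest $12.81; balance after payment $492.81.
Month 2: interest $11.91; balance after payment $454.72.
Closed form: n = −ln(1 − rB₀/P)/ln(1+r) = −ln(0.74383)/ln(1.02417) ≈ 12.393, so the balance reaches zero during payment 13.

13 payments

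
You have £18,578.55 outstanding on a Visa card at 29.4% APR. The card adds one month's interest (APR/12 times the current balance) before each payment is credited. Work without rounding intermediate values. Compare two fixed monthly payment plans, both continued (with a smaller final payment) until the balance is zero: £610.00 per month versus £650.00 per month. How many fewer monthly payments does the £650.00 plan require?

7 fewer payments

Monthly rate r = 29.4%/12 = 2.45% = 0.0245.
At £610.00/mo: n = ⌈−ln(1 − rB₀/P)/ln(1+r)⌉ = 57 payments (last £397.29); total interest = total paid − £18,578.55 = £15,978.74.
At £650.00/mo: 50 payments (last £507.24); total interest £13,778.69.
Payments saved = 57 − 50 = 7.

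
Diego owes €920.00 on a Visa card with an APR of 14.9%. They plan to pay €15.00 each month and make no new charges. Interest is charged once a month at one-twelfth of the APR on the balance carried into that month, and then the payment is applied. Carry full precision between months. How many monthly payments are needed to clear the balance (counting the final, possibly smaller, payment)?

117 months

Monthly rate r = 14.9%/12 = 1.24167% = 0.0124167.
Recurrence: B ← B·(1+r) − €15.00.
Month 1: interest €11.42; balance after payment €916.42.
Month 2: interest €11.38; balance after payment €912.80.
Closed form: n = −ln(1 − rB₀/P)/ln(1+r) = −ln(0.23844)/ln(1.01242) ≈ 116.175, so the balance reaches zero during payment 117.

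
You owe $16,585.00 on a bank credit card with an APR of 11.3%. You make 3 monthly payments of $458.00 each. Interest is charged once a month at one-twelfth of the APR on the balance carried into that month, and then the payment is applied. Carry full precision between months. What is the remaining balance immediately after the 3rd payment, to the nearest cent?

Monthly rate r = 11.3%/12 = 0.941667% = 0.00941667.
Each month: B ← B·(1+r) − $458.00.
Month 1: interest $156.18; balance after payment $16,283.18.
Month 2: interest $153.33; balance after payment $15,978.51.
Month 3: interest $150.46; balance after payment $15,670.97.

$15,670.97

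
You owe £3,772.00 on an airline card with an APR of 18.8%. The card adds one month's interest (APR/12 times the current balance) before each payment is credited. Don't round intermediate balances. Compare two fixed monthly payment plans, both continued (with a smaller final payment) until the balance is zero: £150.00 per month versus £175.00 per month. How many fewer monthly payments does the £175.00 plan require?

Monthly rate r = 18.8%/12 = 1.56667% = 0.0156667.
At £150.00/mo: n = ⌈−ln(1 − rB₀/P)/ln(1+r)⌉ = 33 payments (last £32.71); total interest = total paid − £3,772.00 = £1,060.71.
At £175.00/mo: 27 payments (last £88.56); total interest £866.56.
Payments saved = 33 − 27 = 6.

6 fewer payments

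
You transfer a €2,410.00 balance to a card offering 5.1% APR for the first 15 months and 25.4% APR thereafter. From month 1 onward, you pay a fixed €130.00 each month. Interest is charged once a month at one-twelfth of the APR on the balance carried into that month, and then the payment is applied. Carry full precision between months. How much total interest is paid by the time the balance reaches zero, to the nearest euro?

€133

Promo months 1–15 at r₀ = 5.1%/12 = 0.00425; months 16+ at r₁ = 25.4%/12 = 0.0211667.
After month 15: iterate B ← B·(1+r₀) − €130.00 for 15 months → €559.20.
Then at r₁ with €130.00/mo: n₂ = −ln(1 − r₁·B/P)/ln(1+r₁) ≈ 4.56 → 5 more payments.
Total paid = 19·€130.00 + €72.83 = €2,542.83; interest = €2,542.83 − €2,410.00 = €132.83.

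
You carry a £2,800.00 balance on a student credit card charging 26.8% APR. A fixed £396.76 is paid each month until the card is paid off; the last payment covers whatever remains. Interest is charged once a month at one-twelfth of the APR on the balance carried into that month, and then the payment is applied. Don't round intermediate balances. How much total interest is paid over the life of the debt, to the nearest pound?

£282

Monthly rate r = 26.8%/12 = 2.23333% = 0.0223333.
Payoff takes n = ⌈−ln(1 − rB₀/P)/ln(1+r)⌉ = ⌈7.765⌉ = 8 payments; the last is £304.34.
Total paid = 7·£396.76 + £304.34 = £3,081.66.
Total interest = total paid − principal = £3,081.66 − £2,800.00 = £281.66.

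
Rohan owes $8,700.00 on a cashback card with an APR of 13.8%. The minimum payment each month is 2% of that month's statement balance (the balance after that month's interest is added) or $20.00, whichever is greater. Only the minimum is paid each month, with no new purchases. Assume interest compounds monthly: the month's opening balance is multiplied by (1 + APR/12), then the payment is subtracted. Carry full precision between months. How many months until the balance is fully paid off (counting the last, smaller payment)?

Monthly rate r = 13.8%/12 = 1.15% = 0.0115.
While 2% of the post-interest balance exceeds $20.00, each month B ← (B·(1+r))·(1 − 0.02), i.e. B shrinks by the factor (1+r)·0.98 = 0.99127.
This holds for months 1–249. Entering month 250 the balance is $980.21; 2% of the post-interest balance is now below $20.00, so the flat $20.00 minimum applies from here.
From month 250 a fixed $20.00 at rate r clears $980.21 in 73 more payments. Total: 249 + 73 = 322 months.

322 months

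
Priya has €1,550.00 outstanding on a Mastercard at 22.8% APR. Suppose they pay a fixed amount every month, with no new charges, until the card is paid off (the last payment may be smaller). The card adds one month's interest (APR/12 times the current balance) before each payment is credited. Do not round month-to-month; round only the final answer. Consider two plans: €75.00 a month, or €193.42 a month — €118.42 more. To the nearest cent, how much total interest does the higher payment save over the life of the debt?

Monthly rate r = 22.8%/12 = 1.9% = 0.019.
At €75.00/mo: n = ⌈−ln(1 − rB₀/P)/ln(1+r)⌉ = 27 payments (last €37.28); total interest = total paid − €1,550.00 = €437.28.
At €193.42/mo: 9 payments (last €150.42); total interest €147.78.
Interest saved = €437.28 − €147.78 = €289.50.

€289.50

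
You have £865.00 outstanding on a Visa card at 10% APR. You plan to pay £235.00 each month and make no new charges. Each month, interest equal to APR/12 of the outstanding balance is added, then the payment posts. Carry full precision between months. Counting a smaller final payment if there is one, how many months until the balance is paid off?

4 months

Monthly rate r = 10%/12 = 0.833333% = 0.00833333.
Recurrence: B ← B·(1+r) − £235.00.
Month 1: interest £7.21; balance after payment £637.21.
Month 2: interest £5.31; balance after payment £407.52.
Month 3: interest £3.40; balance after payment £175.91.
Month 4: interest £1.47; balance after payment £0.00.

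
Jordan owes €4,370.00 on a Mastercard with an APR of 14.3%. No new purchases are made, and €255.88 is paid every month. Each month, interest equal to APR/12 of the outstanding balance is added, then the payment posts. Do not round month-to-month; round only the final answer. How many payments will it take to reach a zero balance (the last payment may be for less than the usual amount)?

Monthly rate r = 14.3%/12 = 1.19167% = 0.0119167.
Recurrence: B ← B·(1+r) − €255.88.
Month 1: interest €52.08; balance after payment €4,166.20.
Month 2: interest €49.65; balance after payment €3,959.96.
Closed form: n = −ln(1 − rB₀/P)/ln(1+r) = −ln(0.79648)/ln(1.01192) ≈ 19.209, so the balance reaches zero during payment 20.

20 payments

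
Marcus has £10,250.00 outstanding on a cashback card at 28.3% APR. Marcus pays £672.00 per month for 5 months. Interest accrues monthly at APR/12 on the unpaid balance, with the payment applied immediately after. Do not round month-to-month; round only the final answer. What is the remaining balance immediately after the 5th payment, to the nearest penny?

£7,994.75

Monthly rate r = 28.3%/12 = 2.35833% = 0.0235833.
Each month: B ← B·(1+r) − £672.00.
Month 1: interest £241.73; balance after payment £9,819.73.
Month 2: interest £231.58; balance after payment £9,379.31.
Month 3: interest £221.20; balance after payment £8,928.51.
Month 4: interest £210.56; balance after payment £8,467.07.
Month 5: interest £199.68; balance after payment £7,994.75.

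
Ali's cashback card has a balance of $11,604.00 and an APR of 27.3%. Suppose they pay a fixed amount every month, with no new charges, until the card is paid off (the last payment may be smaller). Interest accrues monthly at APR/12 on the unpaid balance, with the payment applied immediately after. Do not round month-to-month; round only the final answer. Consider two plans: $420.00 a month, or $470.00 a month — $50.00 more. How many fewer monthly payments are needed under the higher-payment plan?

8 fewer payments

Monthly rate r = 27.3%/12 = 2.275% = 0.02275.
At $420.00/mo: n = ⌈−ln(1 − rB₀/P)/ln(1+r)⌉ = 45 payments (last $10.53); total interest = total paid − $11,604.00 = $6,886.53.
At $470.00/mo: 37 payments (last $314.37); total interest $5,630.37.
Payments saved = 45 − 37 = 8.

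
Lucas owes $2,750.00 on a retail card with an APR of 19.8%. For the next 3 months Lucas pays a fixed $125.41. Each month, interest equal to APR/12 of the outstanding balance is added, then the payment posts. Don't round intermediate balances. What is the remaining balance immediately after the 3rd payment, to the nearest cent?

Monthly rate r = 19.8%/12 = 1.65% = 0.0165.
Each month: B ← B·(1+r) − $125.41.
Month 1: interest $45.38; balance after payment $2,669.97.
Month 2: interest $44.05; balance after payment $2,588.61.
Month 3: interest $42.71; balance after payment $2,505.91.

$2,505.91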